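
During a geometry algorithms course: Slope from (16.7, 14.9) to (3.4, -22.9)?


slope = (y2-y1)/(x2-x1) = ((-22.9)-14.9)/(3.4-16.7) = (-37.8)/(-13.3) = 2.8421

2.8421


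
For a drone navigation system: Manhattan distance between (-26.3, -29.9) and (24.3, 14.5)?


|(-26.3)-24.3| + |(-29.9)-14.5| = 50.6 + 44.4 = 95

95


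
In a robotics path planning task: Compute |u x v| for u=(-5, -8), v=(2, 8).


|u x v| = |(-5)*8 - (-8)*2|
= |(-40) - (-16)| = 24

24


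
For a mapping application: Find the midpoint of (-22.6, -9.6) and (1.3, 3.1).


M = (((-22.6)+1.3)/2, ((-9.6)+3.1)/2)
= (-10.65, -3.25)

(-10.65, -3.25)


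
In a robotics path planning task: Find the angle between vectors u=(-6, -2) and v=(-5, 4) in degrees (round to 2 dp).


u.v = 22, |u| = sqrt(40) = 6.3246, |v| = sqrt(41) = 6.4031
cos(theta) = u.v/(|u||v|) = 22/sqrt(1640) = 0.543251
theta = acos(0.543251) = 57.09 degrees

57.09 degrees


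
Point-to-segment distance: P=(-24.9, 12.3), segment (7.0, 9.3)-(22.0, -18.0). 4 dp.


Project P onto AB: t = 0 (clamped to [0,1])
Closest point on segment: (7, 9.3)
Distance: 32.0408

32.0408


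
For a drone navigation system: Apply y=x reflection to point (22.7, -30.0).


Reflection over y=x: (x,y) -> (y,x)
(22.7, -30) -> (-30, 22.7)

(-30, 22.7)


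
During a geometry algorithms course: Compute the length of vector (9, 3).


|u| = sqrt(9^2 + 3^2) = sqrt(90) = 9.4868

9.4868


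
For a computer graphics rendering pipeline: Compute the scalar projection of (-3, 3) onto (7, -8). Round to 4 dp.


u.v = -45, |v| = sqrt(113) = 10.6301
Scalar projection = u.v / |v| = -45 / sqrt(113) = -4.2332

-4.2332


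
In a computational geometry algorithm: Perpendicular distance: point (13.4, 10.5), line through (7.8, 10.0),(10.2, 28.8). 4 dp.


|cross product| = 104.08
|line direction| = sqrt(359.2) = 18.9526
Distance = 104.08/sqrt(359.2) = 5.4916

5.4916


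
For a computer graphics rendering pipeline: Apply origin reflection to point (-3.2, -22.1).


Reflection over origin: (x,y) -> (-x,-y)
(-3.2, -22.1) -> (3.2, 22.1)

(3.2, 22.1)


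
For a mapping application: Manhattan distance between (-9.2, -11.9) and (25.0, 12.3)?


|(-9.2)-25| + |(-11.9)-12.3| = 34.2 + 24.2 = 58.4

58.4


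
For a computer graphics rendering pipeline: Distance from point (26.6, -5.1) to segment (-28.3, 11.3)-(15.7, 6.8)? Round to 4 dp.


Project P onto AB: t = 1 (clamped to [0,1])
Closest point on segment: (15.7, 6.8)
Distance: 16.1375

16.1375


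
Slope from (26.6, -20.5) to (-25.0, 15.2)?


slope = (y2-y1)/(x2-x1) = (15.2-(-20.5))/((-25)-26.6) = 35.7/(-51.6) = -0.6919

-0.6919


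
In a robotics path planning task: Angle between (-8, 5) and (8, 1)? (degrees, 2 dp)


u.v = -59, |u| = sqrt(89) = 9.434, |v| = sqrt(65) = 8.0623
cos(theta) = u.v/(|u||v|) = -59/sqrt(5785) = -0.775712
theta = acos(-0.775712) = 140.87 degrees

140.87 degrees


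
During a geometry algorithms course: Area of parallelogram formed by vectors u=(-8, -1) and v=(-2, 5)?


|u x v| = |(-8)*5 - (-1)*(-2)|
= |(-40) - 2| = 42

42


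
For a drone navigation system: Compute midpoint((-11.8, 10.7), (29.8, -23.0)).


M = (((-11.8)+29.8)/2, (10.7+(-23))/2)
= (9, -6.15)

(9, -6.15)


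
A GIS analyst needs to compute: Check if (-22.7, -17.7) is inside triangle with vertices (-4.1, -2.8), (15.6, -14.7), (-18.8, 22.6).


Cross products: AB x AP = -514.87, BC x BP = 1531.79, CA x CP = -691.47
All same sign? no

No, outside


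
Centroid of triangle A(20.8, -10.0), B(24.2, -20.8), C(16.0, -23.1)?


Centroid = ((x_A+x_B+x_C)/3, (y_A+y_B+y_C)/3)
= ((20.8+24.2+16)/3, ((-10)+(-20.8)+(-23.1))/3)
= (20.3333, -17.9667)

(20.3333, -17.9667)


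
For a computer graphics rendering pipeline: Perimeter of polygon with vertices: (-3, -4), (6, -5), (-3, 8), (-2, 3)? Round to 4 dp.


Sides: (-3, -4)->(6, -5): sqrt(82) = 9.055385, (6, -5)->(-3, 8): sqrt(250) = 15.811388, (-3, 8)->(-2, 3): sqrt(26) = 5.09902, (-2, 3)->(-3, -4): sqrt(50) = 7.071068
Sum = 37.036861
Perimeter = 37.0369

37.0369


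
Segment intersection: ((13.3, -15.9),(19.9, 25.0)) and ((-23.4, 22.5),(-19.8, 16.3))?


Cross products: d1=89.3, d2=277.46, d3=1754.47, d4=1566.31
d1*d2 < 0 and d3*d4 < 0? no

No, they don't intersect


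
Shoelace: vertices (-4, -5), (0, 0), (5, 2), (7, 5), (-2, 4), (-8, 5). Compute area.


Shoelace sum: ((-4)*0 - 0*(-5)) + (0*2 - 5*0) + (5*5 - 7*2) + (7*4 - (-2)*5) + ((-2)*5 - (-8)*4) + ((-8)*(-5) - (-4)*5)
= 131
Area = |131|/2 = 65.5

65.5


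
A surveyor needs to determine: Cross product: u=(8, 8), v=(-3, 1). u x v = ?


u x v = u_x*v_y - u_y*v_x = 8*1 - 8*(-3)
= 8 - (-24) = 32

32


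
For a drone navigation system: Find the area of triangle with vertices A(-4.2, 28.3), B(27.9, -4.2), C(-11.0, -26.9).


Area = |x_A(y_B-y_C) + x_B(y_C-y_A) + x_C(y_A-y_B)|/2
= |(-95.34) + (-1540.08) + (-357.5)|/2
= 1992.92/2 = 996.46

996.46


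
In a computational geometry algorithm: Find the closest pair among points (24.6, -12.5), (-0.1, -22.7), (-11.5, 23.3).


d(P0,P1) = 26.7232, d(P0,P2) = 50.8414, d(P1,P2) = 47.3916
Closest: P0 and P1

Closest pair: (24.6, -12.5) and (-0.1, -22.7), distance = 26.7232


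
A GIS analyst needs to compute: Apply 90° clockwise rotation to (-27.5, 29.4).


90° CW: (x,y) -> (y, -x)
(-27.5,29.4) -> (29.4, 27.5)

(29.4, 27.5)


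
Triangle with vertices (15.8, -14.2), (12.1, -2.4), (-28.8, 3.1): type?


Side lengths squared: AB^2=152.93, BC^2=1703.06, CA^2=2288.45
Sorted: [152.93, 1703.06, 2288.45]
By sides: Scalene, By angles: Obtuse

Scalene, Obtuse


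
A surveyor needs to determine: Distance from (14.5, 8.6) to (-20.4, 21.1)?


dx=-34.9, dy=12.5
d^2 = (-34.9)^2 + 12.5^2 = 1374.26
d = sqrt(1374.26) = 37.071

37.071


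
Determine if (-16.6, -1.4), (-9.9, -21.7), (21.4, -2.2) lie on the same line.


Cross product: ((-9.9)-(-16.6))*((-2.2)-(-1.4)) - ((-21.7)-(-1.4))*(21.4-(-16.6))
= 766.04

No, not collinear


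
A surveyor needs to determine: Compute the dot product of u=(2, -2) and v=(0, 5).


u . v = u_x*v_x + u_y*v_y = 2*0 + (-2)*5
= 0 + (-10) = -10

-10


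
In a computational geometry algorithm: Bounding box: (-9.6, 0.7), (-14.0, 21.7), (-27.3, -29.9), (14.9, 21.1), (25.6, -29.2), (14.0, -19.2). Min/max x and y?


x range: [-27.3, 25.6]
y range: [-29.9, 21.7]
Bounding box: (-27.3,-29.9) to (25.6,21.7)

(-27.3,-29.9) to (25.6,21.7)


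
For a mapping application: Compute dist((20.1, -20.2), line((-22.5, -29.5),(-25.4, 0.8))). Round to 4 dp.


|cross product| = 1317.75
|line direction| = sqrt(926.5) = 30.4385
Distance = 1317.75/sqrt(926.5) = 43.2923

43.2923


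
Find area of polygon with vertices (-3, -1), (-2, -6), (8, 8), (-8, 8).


Shoelace sum: ((-3)*(-6) - (-2)*(-1)) + ((-2)*8 - 8*(-6)) + (8*8 - (-8)*8) + ((-8)*(-1) - (-3)*8)
= 208
Area = |208|/2 = 104

104


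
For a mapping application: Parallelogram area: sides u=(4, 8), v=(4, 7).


|u x v| = |4*7 - 8*4|
= |28 - 32| = 4

4


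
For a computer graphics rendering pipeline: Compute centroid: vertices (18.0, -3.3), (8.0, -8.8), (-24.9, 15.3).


Centroid = ((x_A+x_B+x_C)/3, (y_A+y_B+y_C)/3)
= ((18+8+(-24.9))/3, ((-3.3)+(-8.8)+15.3)/3)
= (0.3667, 1.0667)

(0.3667, 1.0667)


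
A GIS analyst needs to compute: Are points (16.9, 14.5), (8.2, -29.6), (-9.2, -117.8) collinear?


Cross product: (8.2-16.9)*((-117.8)-14.5) - ((-29.6)-14.5)*((-9.2)-16.9)
= 0

Yes, collinear


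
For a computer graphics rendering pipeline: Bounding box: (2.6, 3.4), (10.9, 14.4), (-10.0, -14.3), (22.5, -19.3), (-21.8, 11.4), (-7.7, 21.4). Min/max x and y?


x range: [-21.8, 22.5]
y range: [-19.3, 21.4]
Bounding box: (-21.8,-19.3) to (22.5,21.4)

(-21.8,-19.3) to (22.5,21.4)


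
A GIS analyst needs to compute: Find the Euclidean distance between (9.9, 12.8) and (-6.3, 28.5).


dx=-16.2, dy=15.7
d^2 = (-16.2)^2 + 15.7^2 = 508.93
d = sqrt(508.93) = 22.5595

22.5595


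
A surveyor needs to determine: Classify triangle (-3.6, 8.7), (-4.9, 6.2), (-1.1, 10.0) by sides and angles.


Side lengths squared: AB^2=7.94, BC^2=28.88, CA^2=7.94
Sorted: [7.94, 7.94, 28.88]
By sides: Isosceles, By angles: Obtuse

Isosceles, Obtuse


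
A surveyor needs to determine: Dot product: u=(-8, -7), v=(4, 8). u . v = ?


u . v = u_x*v_x + u_y*v_y = (-8)*4 + (-7)*8
= (-32) + (-56) = -88

-88


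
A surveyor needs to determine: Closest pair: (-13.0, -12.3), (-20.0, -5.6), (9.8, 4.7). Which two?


d(P0,P1) = 9.6897, d(P0,P2) = 28.4401, d(P1,P2) = 31.5298
Closest: P0 and P1

Closest pair: (-13.0, -12.3) and (-20.0, -5.6), distance = 9.6897


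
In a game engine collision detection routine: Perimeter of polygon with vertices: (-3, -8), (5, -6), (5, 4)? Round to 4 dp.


Sides: (-3, -8)->(5, -6): sqrt(68) = 8.246211, (5, -6)->(5, 4): sqrt(100) = 10, (5, 4)->(-3, -8): sqrt(208) = 14.422205
Sum = 32.668416
Perimeter = 32.6684

32.6684


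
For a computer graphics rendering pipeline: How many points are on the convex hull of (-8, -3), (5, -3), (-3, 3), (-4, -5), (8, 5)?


Convex hull vertices (CCW): (-8, -3), (-4, -5), (5, -3), (8, 5), (-3, 3)
Count = 5

5


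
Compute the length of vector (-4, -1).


|u| = sqrt((-4)^2 + (-1)^2) = sqrt(17) = 4.1231

4.1231


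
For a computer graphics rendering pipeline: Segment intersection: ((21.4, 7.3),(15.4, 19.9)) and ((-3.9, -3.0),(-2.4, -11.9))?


Cross products: d1=240.62, d2=206.12, d3=380.58, d4=415.08
d1*d2 < 0 and d3*d4 < 0? no

No, they don't intersect


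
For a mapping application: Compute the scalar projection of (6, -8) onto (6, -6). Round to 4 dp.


u.v = 84, |v| = sqrt(72) = 8.4853
Scalar projection = u.v / |v| = 84 / sqrt(72) = 9.8995

9.8995


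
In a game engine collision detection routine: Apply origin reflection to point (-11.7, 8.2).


Reflection over origin: (x,y) -> (-x,-y)
(-11.7, 8.2) -> (11.7, -8.2)

(11.7, -8.2)


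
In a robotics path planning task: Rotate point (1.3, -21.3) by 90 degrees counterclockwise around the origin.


90° CCW: (x,y) -> (-y, x)
(1.3,-21.3) -> (21.3, 1.3)

(21.3, 1.3)


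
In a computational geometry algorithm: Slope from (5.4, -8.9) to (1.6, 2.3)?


slope = (y2-y1)/(x2-x1) = (2.3-(-8.9))/(1.6-5.4) = 11.2/(-3.8) = -2.9474

-2.9474


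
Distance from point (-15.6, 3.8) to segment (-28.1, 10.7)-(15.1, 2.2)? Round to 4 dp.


Project P onto AB: t = 0.3088 (clamped to [0,1])
Closest point on segment: (-14.7589, 8.075)
Distance: 4.357

4.357


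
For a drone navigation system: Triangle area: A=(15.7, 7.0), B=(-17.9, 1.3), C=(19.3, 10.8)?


Area = |x_A(y_B-y_C) + x_B(y_C-y_A) + x_C(y_A-y_B)|/2
= |(-149.15) + (-68.02) + 110.01|/2
= 107.16/2 = 53.58

53.58


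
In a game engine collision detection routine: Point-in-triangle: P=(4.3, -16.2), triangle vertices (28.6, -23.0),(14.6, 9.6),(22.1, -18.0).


Cross products: AB x AP = 696.98, BC x BP = -477.78, CA x CP = -77.3
All same sign? no

No, outside


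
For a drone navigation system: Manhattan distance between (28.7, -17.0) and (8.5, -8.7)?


|28.7-8.5| + |(-17)-(-8.7)| = 20.2 + 8.3 = 28.5

28.5


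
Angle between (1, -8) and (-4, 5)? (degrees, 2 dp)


u.v = -44, |u| = sqrt(65) = 8.0623, |v| = sqrt(41) = 6.4031
cos(theta) = u.v/(|u||v|) = -44/sqrt(2665) = -0.852323
theta = acos(-0.852323) = 148.47 degrees

148.47 degrees


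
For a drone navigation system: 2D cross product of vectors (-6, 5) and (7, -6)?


u x v = u_x*v_y - u_y*v_x = (-6)*(-6) - 5*7
= 36 - 35 = 1

1


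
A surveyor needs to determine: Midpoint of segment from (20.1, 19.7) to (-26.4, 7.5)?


M = ((20.1+(-26.4))/2, (19.7+7.5)/2)
= (-3.15, 13.6)

(-3.15, 13.6)


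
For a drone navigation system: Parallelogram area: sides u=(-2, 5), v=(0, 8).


|u x v| = |(-2)*8 - 5*0|
= |(-16) - 0| = 16

16


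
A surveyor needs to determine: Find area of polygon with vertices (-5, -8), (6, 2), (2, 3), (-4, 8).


Shoelace sum: ((-5)*2 - 6*(-8)) + (6*3 - 2*2) + (2*8 - (-4)*3) + ((-4)*(-8) - (-5)*8)
= 152
Area = |152|/2 = 76

76


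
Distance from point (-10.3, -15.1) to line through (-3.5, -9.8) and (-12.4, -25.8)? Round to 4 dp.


|cross product| = 61.63
|line direction| = sqrt(335.21) = 18.3087
Distance = 61.63/sqrt(335.21) = 3.3662

3.3662


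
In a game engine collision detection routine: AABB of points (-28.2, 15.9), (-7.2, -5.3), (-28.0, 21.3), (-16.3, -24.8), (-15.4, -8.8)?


x range: [-28.2, -7.2]
y range: [-24.8, 21.3]
Bounding box: (-28.2,-24.8) to (-7.2,21.3)

(-28.2,-24.8) to (-7.2,21.3)


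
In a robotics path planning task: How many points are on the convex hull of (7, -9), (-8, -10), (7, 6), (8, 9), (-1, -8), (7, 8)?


Convex hull vertices (CCW): (-8, -10), (7, -9), (8, 9), (7, 8)
Count = 4

4


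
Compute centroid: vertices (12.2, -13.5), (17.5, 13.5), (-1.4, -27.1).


Centroid = ((x_A+x_B+x_C)/3, (y_A+y_B+y_C)/3)
= ((12.2+17.5+(-1.4))/3, ((-13.5)+13.5+(-27.1))/3)
= (9.4333, -9.0333)

(9.4333, -9.0333)


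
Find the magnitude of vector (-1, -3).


|u| = sqrt((-1)^2 + (-3)^2) = sqrt(10) = 3.1623

3.1623


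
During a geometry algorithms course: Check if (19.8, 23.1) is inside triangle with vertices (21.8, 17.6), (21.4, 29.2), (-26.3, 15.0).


Cross products: AB x AP = 21, BC x BP = 268.25, CA x CP = 269.75
All same sign? yes

Yes, inside


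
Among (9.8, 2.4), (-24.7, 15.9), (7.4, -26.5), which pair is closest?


d(P0,P1) = 37.0473, d(P0,P2) = 28.9995, d(P1,P2) = 53.1805
Closest: P0 and P2

Closest pair: (9.8, 2.4) and (7.4, -26.5), distance = 28.9995


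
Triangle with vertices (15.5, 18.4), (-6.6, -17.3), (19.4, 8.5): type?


Side lengths squared: AB^2=1762.9, BC^2=1341.64, CA^2=113.22
Sorted: [113.22, 1341.64, 1762.9]
By sides: Scalene, By angles: Obtuse

Scalene, Obtuse


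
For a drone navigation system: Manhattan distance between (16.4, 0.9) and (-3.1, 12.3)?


|16.4-(-3.1)| + |0.9-12.3| = 19.5 + 11.4 = 30.9

30.9


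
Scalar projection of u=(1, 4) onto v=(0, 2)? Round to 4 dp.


u.v = 8, |v| = sqrt(4) = 2
Scalar projection = u.v / |v| = 8 / sqrt(4) = 4

4


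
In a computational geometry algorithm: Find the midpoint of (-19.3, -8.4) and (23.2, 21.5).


M = (((-19.3)+23.2)/2, ((-8.4)+21.5)/2)
= (1.95, 6.55)

(1.95, 6.55)


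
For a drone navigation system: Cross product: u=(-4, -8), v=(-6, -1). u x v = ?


u x v = u_x*v_y - u_y*v_x = (-4)*(-1) - (-8)*(-6)
= 4 - 48 = -44

-44


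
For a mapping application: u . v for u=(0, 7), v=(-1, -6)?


u . v = u_x*v_x + u_y*v_y = 0*(-1) + 7*(-6)
= 0 + (-42) = -42

-42


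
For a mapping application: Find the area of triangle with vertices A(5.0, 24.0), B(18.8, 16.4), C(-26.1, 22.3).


Area = |x_A(y_B-y_C) + x_B(y_C-y_A) + x_C(y_A-y_B)|/2
= |(-29.5) + (-31.96) + (-198.36)|/2
= 259.82/2 = 129.91

129.91


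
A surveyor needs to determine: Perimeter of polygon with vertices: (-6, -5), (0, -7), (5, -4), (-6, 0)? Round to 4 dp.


Sides: (-6, -5)->(0, -7): sqrt(40) = 6.324555, (0, -7)->(5, -4): sqrt(34) = 5.830952, (5, -4)->(-6, 0): sqrt(137) = 11.7047, (-6, 0)->(-6, -5): sqrt(25) = 5
Sum = 28.860207
Perimeter = 28.8602

28.8602


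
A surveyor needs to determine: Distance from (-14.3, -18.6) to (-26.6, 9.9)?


dx=-12.3, dy=28.5
d^2 = (-12.3)^2 + 28.5^2 = 963.54
d = sqrt(963.54) = 31.0409

31.0409


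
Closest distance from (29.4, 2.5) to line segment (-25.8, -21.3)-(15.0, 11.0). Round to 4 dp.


Project P onto AB: t = 1 (clamped to [0,1])
Closest point on segment: (15, 11)
Distance: 16.7215

16.7215


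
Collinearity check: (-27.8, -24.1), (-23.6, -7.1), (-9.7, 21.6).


Cross product: ((-23.6)-(-27.8))*(21.6-(-24.1)) - ((-7.1)-(-24.1))*((-9.7)-(-27.8))
= -115.76

No, not collinear


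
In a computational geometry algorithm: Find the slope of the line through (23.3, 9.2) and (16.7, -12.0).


slope = (y2-y1)/(x2-x1) = ((-12)-9.2)/(16.7-23.3) = (-21.2)/(-6.6) = 3.2121

3.2121


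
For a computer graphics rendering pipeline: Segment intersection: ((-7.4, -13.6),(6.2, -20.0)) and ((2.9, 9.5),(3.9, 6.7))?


Cross products: d1=-51.94, d2=-20.26, d3=380.08, d4=348.4
d1*d2 < 0 and d3*d4 < 0? no

No, they don't intersect


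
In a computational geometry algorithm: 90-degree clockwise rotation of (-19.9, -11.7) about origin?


90° CW: (x,y) -> (y, -x)
(-19.9,-11.7) -> (-11.7, 19.9)

(-11.7, 19.9)


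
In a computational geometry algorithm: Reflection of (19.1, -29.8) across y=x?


Reflection over y=x: (x,y) -> (y,x)
(19.1, -29.8) -> (-29.8, 19.1)

(-29.8, 19.1)


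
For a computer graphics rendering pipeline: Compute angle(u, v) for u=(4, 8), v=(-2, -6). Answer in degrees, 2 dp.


u.v = -56, |u| = sqrt(80) = 8.9443, |v| = sqrt(40) = 6.3246
cos(theta) = u.v/(|u||v|) = -56/sqrt(3200) = -0.989949
theta = acos(-0.989949) = 171.87 degrees

171.87 degrees


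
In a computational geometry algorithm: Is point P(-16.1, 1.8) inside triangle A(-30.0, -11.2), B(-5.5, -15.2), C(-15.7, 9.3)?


Cross products: AB x AP = 374.1, BC x BP = 86.3, CA x CP = 99.05
All same sign? yes

Yes, inside


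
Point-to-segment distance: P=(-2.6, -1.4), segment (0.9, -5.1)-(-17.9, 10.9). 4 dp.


Project P onto AB: t = 0.2051 (clamped to [0,1])
Closest point on segment: (-2.956, -1.8183)
Distance: 0.5493

0.5493


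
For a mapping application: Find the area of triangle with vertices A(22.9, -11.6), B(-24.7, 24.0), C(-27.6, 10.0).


Area = |x_A(y_B-y_C) + x_B(y_C-y_A) + x_C(y_A-y_B)|/2
= |320.6 + (-533.52) + 982.56|/2
= 769.64/2 = 384.82

384.82


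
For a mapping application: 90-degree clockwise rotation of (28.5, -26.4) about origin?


90° CW: (x,y) -> (y, -x)
(28.5,-26.4) -> (-26.4, -28.5)

(-26.4, -28.5)


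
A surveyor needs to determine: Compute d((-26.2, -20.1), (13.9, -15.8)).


dx=40.1, dy=4.3
d^2 = 40.1^2 + 4.3^2 = 1626.5
d = sqrt(1626.5) = 40.3299

40.3299


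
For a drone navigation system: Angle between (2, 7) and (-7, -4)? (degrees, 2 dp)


u.v = -42, |u| = sqrt(53) = 7.2801, |v| = sqrt(65) = 8.0623
cos(theta) = u.v/(|u||v|) = -42/sqrt(3445) = -0.715574
theta = acos(-0.715574) = 135.69 degrees

135.69 degrees


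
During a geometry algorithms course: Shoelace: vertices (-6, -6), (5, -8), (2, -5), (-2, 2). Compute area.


Shoelace sum: ((-6)*(-8) - 5*(-6)) + (5*(-5) - 2*(-8)) + (2*2 - (-2)*(-5)) + ((-2)*(-6) - (-6)*2)
= 87
Area = |87|/2 = 43.5

43.5


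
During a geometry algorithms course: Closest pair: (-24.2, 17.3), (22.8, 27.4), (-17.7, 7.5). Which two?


d(P0,P1) = 48.073, d(P0,P2) = 11.7597, d(P1,P2) = 45.1249
Closest: P0 and P2

Closest pair: (-24.2, 17.3) and (-17.7, 7.5), distance = 11.7597


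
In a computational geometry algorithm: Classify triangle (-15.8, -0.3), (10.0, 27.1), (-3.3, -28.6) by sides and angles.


Side lengths squared: AB^2=1416.4, BC^2=3279.38, CA^2=957.14
Sorted: [957.14, 1416.4, 3279.38]
By sides: Scalene, By angles: Obtuse

Scalene, Obtuse


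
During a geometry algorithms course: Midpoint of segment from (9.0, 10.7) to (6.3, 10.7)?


M = ((9+6.3)/2, (10.7+10.7)/2)
= (7.65, 10.7)

(7.65, 10.7)


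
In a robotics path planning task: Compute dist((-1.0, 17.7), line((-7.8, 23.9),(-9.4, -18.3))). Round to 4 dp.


|cross product| = 296.88
|line direction| = sqrt(1783.4) = 42.2303
Distance = 296.88/sqrt(1783.4) = 7.03

7.03


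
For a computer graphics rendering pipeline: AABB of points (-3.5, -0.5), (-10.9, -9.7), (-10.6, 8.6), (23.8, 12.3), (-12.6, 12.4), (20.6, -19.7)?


x range: [-12.6, 23.8]
y range: [-19.7, 12.4]
Bounding box: (-12.6,-19.7) to (23.8,12.4)

(-12.6,-19.7) to (23.8,12.4)


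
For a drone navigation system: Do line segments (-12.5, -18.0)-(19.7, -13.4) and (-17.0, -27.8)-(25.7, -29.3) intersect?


Cross products: d1=425.21, d2=669.93, d3=-294.86, d4=-539.58
d1*d2 < 0 and d3*d4 < 0? no

No, they don't intersect


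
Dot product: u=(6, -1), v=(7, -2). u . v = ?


u . v = u_x*v_x + u_y*v_y = 6*7 + (-1)*(-2)
= 42 + 2 = 44

44


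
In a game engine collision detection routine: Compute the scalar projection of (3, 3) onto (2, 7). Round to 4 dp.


u.v = 27, |v| = sqrt(53) = 7.2801
Scalar projection = u.v / |v| = 27 / sqrt(53) = 3.7087

3.7087


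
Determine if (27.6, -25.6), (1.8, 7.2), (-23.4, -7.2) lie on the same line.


Cross product: (1.8-27.6)*((-7.2)-(-25.6)) - (7.2-(-25.6))*((-23.4)-27.6)
= 1198.08

No, not collinear


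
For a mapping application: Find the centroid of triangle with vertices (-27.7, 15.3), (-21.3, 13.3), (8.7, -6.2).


Centroid = ((x_A+x_B+x_C)/3, (y_A+y_B+y_C)/3)
= (((-27.7)+(-21.3)+8.7)/3, (15.3+13.3+(-6.2))/3)
= (-13.4333, 7.4667)

(-13.4333, 7.4667)


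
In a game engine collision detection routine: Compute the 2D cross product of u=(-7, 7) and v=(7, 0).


u x v = u_x*v_y - u_y*v_x = (-7)*0 - 7*7
= 0 - 49 = -49

-49


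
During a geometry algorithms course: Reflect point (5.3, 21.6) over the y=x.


Reflection over y=x: (x,y) -> (y,x)
(5.3, 21.6) -> (21.6, 5.3)

(21.6, 5.3)


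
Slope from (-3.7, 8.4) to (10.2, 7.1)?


slope = (y2-y1)/(x2-x1) = (7.1-8.4)/(10.2-(-3.7)) = (-1.3)/13.9 = -0.0935

-0.0935


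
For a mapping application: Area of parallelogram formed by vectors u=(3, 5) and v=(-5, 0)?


|u x v| = |3*0 - 5*(-5)|
= |0 - (-25)| = 25

25


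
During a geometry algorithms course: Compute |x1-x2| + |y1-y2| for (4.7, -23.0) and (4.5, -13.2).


|4.7-4.5| + |(-23)-(-13.2)| = 0.2 + 9.8 = 10

10


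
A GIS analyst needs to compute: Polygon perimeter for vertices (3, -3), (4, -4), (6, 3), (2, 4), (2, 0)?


Sides: (3, -3)->(4, -4): sqrt(2) = 1.414214, (4, -4)->(6, 3): sqrt(53) = 7.28011, (6, 3)->(2, 4): sqrt(17) = 4.123106, (2, 4)->(2, 0): sqrt(16) = 4, (2, 0)->(3, -3): sqrt(10) = 3.162278
Sum = 19.979708
Perimeter = 19.9797

19.9797


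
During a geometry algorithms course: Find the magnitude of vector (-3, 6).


|u| = sqrt((-3)^2 + 6^2) = sqrt(45) = 6.7082

6.7082


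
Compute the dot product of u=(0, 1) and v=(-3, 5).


u . v = u_x*v_x + u_y*v_y = 0*(-3) + 1*5
= 0 + 5 = 5

5


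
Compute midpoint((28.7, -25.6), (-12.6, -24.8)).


M = ((28.7+(-12.6))/2, ((-25.6)+(-24.8))/2)
= (8.05, -25.2)

(8.05, -25.2)


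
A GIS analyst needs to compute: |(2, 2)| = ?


|u| = sqrt(2^2 + 2^2) = sqrt(8) = 2.8284

2.8284


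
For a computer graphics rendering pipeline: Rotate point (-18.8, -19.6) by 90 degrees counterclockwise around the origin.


90° CCW: (x,y) -> (-y, x)
(-18.8,-19.6) -> (19.6, -18.8)

(19.6, -18.8)


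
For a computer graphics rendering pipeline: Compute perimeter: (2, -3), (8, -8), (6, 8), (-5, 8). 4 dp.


Sides: (2, -3)->(8, -8): sqrt(61) = 7.81025, (8, -8)->(6, 8): sqrt(260) = 16.124515, (6, 8)->(-5, 8): sqrt(121) = 11, (-5, 8)->(2, -3): sqrt(170) = 13.038405
Sum = 47.97317
Perimeter = 47.9732

47.9732


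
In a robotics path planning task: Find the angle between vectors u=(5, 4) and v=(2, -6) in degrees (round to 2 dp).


u.v = -14, |u| = sqrt(41) = 6.4031, |v| = sqrt(40) = 6.3246
cos(theta) = u.v/(|u||v|) = -14/sqrt(1640) = -0.345705
theta = acos(-0.345705) = 110.22 degrees

110.22 degrees


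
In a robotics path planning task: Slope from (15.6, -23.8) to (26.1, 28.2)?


slope = (y2-y1)/(x2-x1) = (28.2-(-23.8))/(26.1-15.6) = 52/10.5 = 4.9524

4.9524


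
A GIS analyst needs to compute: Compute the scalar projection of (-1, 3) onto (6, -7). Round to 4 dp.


u.v = -27, |v| = sqrt(85) = 9.2195
Scalar projection = u.v / |v| = -27 / sqrt(85) = -2.9286

-2.9286


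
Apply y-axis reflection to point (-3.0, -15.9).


Reflection over y-axis: (x,y) -> (-x,y)
(-3, -15.9) -> (3, -15.9)

(3, -15.9)


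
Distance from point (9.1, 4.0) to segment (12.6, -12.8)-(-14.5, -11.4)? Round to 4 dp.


Project P onto AB: t = 0.1607 (clamped to [0,1])
Closest point on segment: (8.2437, -12.575)
Distance: 16.5971

16.5971


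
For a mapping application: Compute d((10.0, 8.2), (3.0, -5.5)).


dx=-7, dy=-13.7
d^2 = (-7)^2 + (-13.7)^2 = 236.69
d = sqrt(236.69) = 15.3847

15.3847


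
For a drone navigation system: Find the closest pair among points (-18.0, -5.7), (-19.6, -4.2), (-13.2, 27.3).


d(P0,P1) = 2.1932, d(P0,P2) = 33.3473, d(P1,P2) = 32.1436
Closest: P0 and P1

Closest pair: (-18.0, -5.7) and (-19.6, -4.2), distance = 2.1932


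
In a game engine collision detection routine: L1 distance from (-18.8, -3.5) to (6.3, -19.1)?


|(-18.8)-6.3| + |(-3.5)-(-19.1)| = 25.1 + 15.6 = 40.7

40.7


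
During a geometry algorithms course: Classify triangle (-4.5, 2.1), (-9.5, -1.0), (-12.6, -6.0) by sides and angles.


Side lengths squared: AB^2=34.61, BC^2=34.61, CA^2=131.22
Sorted: [34.61, 34.61, 131.22]
By sides: Isosceles, By angles: Obtuse

Isosceles, Obtuse


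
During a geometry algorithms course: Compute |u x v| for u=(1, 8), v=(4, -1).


|u x v| = |1*(-1) - 8*4|
= |(-1) - 32| = 33

33


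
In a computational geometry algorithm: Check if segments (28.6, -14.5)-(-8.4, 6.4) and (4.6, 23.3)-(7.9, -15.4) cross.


Cross products: d1=804.06, d2=-558.87, d3=-897, d4=465.93
d1*d2 < 0 and d3*d4 < 0? yes

Yes, they intersect


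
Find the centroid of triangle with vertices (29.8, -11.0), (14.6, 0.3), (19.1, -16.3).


Centroid = ((x_A+x_B+x_C)/3, (y_A+y_B+y_C)/3)
= ((29.8+14.6+19.1)/3, ((-11)+0.3+(-16.3))/3)
= (21.1667, -9)

(21.1667, -9)


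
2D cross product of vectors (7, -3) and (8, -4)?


u x v = u_x*v_y - u_y*v_x = 7*(-4) - (-3)*8
= (-28) - (-24) = -4

-4


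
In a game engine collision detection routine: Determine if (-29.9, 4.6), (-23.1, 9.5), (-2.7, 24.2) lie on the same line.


Cross product: ((-23.1)-(-29.9))*(24.2-4.6) - (9.5-4.6)*((-2.7)-(-29.9))
= 0

Yes, collinear


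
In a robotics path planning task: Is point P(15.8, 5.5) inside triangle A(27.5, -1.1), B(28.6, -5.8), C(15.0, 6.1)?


Cross products: AB x AP = -47.73, BC x BP = -1.36, CA x CP = -1.74
All same sign? yes

Yes, inside


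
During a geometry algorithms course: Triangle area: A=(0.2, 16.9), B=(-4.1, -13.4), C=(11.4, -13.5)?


Area = |x_A(y_B-y_C) + x_B(y_C-y_A) + x_C(y_A-y_B)|/2
= |0.02 + 124.64 + 345.42|/2
= 470.08/2 = 235.04

235.04


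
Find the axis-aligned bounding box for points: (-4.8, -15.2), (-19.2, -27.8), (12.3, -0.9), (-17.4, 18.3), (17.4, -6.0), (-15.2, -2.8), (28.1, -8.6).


x range: [-19.2, 28.1]
y range: [-27.8, 18.3]
Bounding box: (-19.2,-27.8) to (28.1,18.3)

(-19.2,-27.8) to (28.1,18.3)


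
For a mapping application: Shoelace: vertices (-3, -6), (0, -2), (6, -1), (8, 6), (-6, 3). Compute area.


Shoelace sum: ((-3)*(-2) - 0*(-6)) + (0*(-1) - 6*(-2)) + (6*6 - 8*(-1)) + (8*3 - (-6)*6) + ((-6)*(-6) - (-3)*3)
= 167
Area = |167|/2 = 83.5

83.5


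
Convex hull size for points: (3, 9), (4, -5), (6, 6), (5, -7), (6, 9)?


Convex hull vertices (CCW): (3, 9), (4, -5), (5, -7), (6, 6), (6, 9)
Count = 5

5


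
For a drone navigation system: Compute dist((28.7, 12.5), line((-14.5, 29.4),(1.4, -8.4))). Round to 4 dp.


|cross product| = 1364.25
|line direction| = sqrt(1681.65) = 41.0079
Distance = 1364.25/sqrt(1681.65) = 33.268

33.268


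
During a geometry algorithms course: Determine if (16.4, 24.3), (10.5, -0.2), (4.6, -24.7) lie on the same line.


Cross product: (10.5-16.4)*((-24.7)-24.3) - ((-0.2)-24.3)*(4.6-16.4)
= 0

Yes, collinear


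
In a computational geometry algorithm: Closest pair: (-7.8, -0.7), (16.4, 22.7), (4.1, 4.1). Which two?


d(P0,P1) = 33.663, d(P0,P2) = 12.8316, d(P1,P2) = 22.2991
Closest: P0 and P2

Closest pair: (-7.8, -0.7) and (4.1, 4.1), distance = 12.8316


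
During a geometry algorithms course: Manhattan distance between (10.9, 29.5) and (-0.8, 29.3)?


|10.9-(-0.8)| + |29.5-29.3| = 11.7 + 0.2 = 11.9

11.9


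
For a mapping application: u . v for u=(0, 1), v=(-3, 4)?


u . v = u_x*v_x + u_y*v_y = 0*(-3) + 1*4
= 0 + 4 = 4

4


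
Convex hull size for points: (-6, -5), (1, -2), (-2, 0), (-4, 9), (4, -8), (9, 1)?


Convex hull vertices (CCW): (-6, -5), (4, -8), (9, 1), (-4, 9)
Count = 4

4


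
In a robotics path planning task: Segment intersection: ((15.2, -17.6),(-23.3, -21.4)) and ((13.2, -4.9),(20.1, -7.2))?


Cross products: d1=-83.03, d2=-197.8, d3=-496.55, d4=-381.78
d1*d2 < 0 and d3*d4 < 0? no

No, they don't intersect


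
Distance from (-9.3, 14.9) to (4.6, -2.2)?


dx=13.9, dy=-17.1
d^2 = 13.9^2 + (-17.1)^2 = 485.62
d = sqrt(485.62) = 22.0368

22.0368


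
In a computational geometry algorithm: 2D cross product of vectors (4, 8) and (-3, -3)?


u x v = u_x*v_y - u_y*v_x = 4*(-3) - 8*(-3)
= (-12) - (-24) = 12

12


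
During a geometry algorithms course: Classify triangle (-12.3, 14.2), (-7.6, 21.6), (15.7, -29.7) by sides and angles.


Side lengths squared: AB^2=76.85, BC^2=3174.58, CA^2=2711.21
Sorted: [76.85, 2711.21, 3174.58]
By sides: Scalene, By angles: Obtuse

Scalene, Obtuse


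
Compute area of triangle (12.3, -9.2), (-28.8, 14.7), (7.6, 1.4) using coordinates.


Area = |x_A(y_B-y_C) + x_B(y_C-y_A) + x_C(y_A-y_B)|/2
= |163.59 + (-305.28) + (-181.64)|/2
= 323.33/2 = 161.665

161.665


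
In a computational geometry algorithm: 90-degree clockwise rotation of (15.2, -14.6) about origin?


90° CW: (x,y) -> (y, -x)
(15.2,-14.6) -> (-14.6, -15.2)

(-14.6, -15.2)


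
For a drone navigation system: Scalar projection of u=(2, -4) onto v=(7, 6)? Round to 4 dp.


u.v = -10, |v| = sqrt(85) = 9.2195
Scalar projection = u.v / |v| = -10 / sqrt(85) = -1.0847

-1.0847


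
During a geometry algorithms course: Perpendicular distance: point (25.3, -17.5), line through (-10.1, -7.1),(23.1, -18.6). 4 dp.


|cross product| = 61.82
|line direction| = sqrt(1234.49) = 35.1353
Distance = 61.82/sqrt(1234.49) = 1.7595

1.7595


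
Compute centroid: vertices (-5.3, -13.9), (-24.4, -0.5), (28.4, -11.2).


Centroid = ((x_A+x_B+x_C)/3, (y_A+y_B+y_C)/3)
= (((-5.3)+(-24.4)+28.4)/3, ((-13.9)+(-0.5)+(-11.2))/3)
= (-0.4333, -8.5333)

(-0.4333, -8.5333)


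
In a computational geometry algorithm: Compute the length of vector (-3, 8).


|u| = sqrt((-3)^2 + 8^2) = sqrt(73) = 8.544

8.544


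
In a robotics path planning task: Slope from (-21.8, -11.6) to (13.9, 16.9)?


slope = (y2-y1)/(x2-x1) = (16.9-(-11.6))/(13.9-(-21.8)) = 28.5/35.7 = 0.7983

0.7983


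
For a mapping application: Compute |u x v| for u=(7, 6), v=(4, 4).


|u x v| = |7*4 - 6*4|
= |28 - 24| = 4

4


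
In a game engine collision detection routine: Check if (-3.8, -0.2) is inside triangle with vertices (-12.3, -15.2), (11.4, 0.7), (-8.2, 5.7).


Cross products: AB x AP = 220.35, BC x BP = 93.64, CA x CP = 116.15
All same sign? yes

Yes, inside


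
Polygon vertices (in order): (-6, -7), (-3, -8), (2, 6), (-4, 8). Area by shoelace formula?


Shoelace sum: ((-6)*(-8) - (-3)*(-7)) + ((-3)*6 - 2*(-8)) + (2*8 - (-4)*6) + ((-4)*(-7) - (-6)*8)
= 141
Area = |141|/2 = 70.5

70.5


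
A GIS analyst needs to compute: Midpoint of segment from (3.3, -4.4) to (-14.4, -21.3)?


M = ((3.3+(-14.4))/2, ((-4.4)+(-21.3))/2)
= (-5.55, -12.85)

(-5.55, -12.85)


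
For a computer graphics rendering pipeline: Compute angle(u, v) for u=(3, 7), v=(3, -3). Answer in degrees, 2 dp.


u.v = -12, |u| = sqrt(58) = 7.6158, |v| = sqrt(18) = 4.2426
cos(theta) = u.v/(|u||v|) = -12/sqrt(1044) = -0.371391
theta = acos(-0.371391) = 111.8 degrees

111.8 degrees


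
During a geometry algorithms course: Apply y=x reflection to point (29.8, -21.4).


Reflection over y=x: (x,y) -> (y,x)
(29.8, -21.4) -> (-21.4, 29.8)

(-21.4, 29.8)


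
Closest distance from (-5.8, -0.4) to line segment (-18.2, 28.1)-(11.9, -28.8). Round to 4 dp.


Project P onto AB: t = 0.4814 (clamped to [0,1])
Closest point on segment: (-3.7088, 0.7063)
Distance: 2.3658

2.3658


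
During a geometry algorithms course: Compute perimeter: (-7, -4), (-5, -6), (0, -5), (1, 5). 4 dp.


Sides: (-7, -4)->(-5, -6): sqrt(8) = 2.828427, (-5, -6)->(0, -5): sqrt(26) = 5.09902, (0, -5)->(1, 5): sqrt(101) = 10.049876, (1, 5)->(-7, -4): sqrt(145) = 12.041595
Sum = 30.018918
Perimeter = 30.0189

30.0189


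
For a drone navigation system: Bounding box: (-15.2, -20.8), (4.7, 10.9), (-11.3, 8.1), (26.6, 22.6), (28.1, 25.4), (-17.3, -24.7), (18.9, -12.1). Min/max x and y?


x range: [-17.3, 28.1]
y range: [-24.7, 25.4]
Bounding box: (-17.3,-24.7) to (28.1,25.4)

(-17.3,-24.7) to (28.1,25.4)


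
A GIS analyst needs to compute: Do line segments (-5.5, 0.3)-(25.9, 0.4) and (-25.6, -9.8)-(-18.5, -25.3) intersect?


Cross products: d1=383.26, d2=870.67, d3=-315.13, d4=-802.54
d1*d2 < 0 and d3*d4 < 0? no

No, they don't intersect


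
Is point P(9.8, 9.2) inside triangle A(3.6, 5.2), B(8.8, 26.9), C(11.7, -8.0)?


Cross products: AB x AP = -113.74, BC x BP = -16.43, CA x CP = -114.24
All same sign? yes

Yes, inside


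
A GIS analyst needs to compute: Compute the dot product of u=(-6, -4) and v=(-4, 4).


u . v = u_x*v_x + u_y*v_y = (-6)*(-4) + (-4)*4
= 24 + (-16) = 8

8


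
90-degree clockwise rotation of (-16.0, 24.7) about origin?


90° CW: (x,y) -> (y, -x)
(-16,24.7) -> (24.7, 16)

(24.7, 16)


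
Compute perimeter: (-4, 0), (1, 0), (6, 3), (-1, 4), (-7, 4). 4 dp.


Sides: (-4, 0)->(1, 0): sqrt(25) = 5, (1, 0)->(6, 3): sqrt(34) = 5.830952, (6, 3)->(-1, 4): sqrt(50) = 7.071068, (-1, 4)->(-7, 4): sqrt(36) = 6, (-7, 4)->(-4, 0): sqrt(25) = 5
Sum = 28.90202
Perimeter = 28.902

28.902


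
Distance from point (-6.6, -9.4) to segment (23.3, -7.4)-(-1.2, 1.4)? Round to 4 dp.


Project P onto AB: t = 1 (clamped to [0,1])
Closest point on segment: (-1.2, 1.4)
Distance: 12.0748

12.0748


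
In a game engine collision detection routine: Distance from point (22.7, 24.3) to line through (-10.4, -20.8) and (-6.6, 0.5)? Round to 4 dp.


|cross product| = 533.65
|line direction| = sqrt(468.13) = 21.6363
Distance = 533.65/sqrt(468.13) = 24.6646

24.6646


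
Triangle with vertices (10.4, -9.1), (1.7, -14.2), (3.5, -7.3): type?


Side lengths squared: AB^2=101.7, BC^2=50.85, CA^2=50.85
Sorted: [50.85, 50.85, 101.7]
By sides: Isosceles, By angles: Right

Isosceles, Right


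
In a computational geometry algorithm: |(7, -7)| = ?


|u| = sqrt(7^2 + (-7)^2) = sqrt(98) = 9.8995

9.8995


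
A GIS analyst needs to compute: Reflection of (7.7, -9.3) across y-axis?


Reflection over y-axis: (x,y) -> (-x,y)
(7.7, -9.3) -> (-7.7, -9.3)

(-7.7, -9.3)


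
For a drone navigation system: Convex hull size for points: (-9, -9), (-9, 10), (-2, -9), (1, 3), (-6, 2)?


Convex hull vertices (CCW): (-9, -9), (-2, -9), (1, 3), (-9, 10)
Count = 4

4


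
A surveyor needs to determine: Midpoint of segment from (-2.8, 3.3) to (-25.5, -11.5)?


M = (((-2.8)+(-25.5))/2, (3.3+(-11.5))/2)
= (-14.15, -4.1)

(-14.15, -4.1)


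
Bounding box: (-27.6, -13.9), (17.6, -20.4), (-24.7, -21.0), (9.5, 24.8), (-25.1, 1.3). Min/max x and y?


x range: [-27.6, 17.6]
y range: [-21, 24.8]
Bounding box: (-27.6,-21) to (17.6,24.8)

(-27.6,-21) to (17.6,24.8)


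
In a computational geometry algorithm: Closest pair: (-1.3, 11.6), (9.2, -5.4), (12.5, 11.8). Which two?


d(P0,P1) = 19.9812, d(P0,P2) = 13.8014, d(P1,P2) = 17.5137
Closest: P0 and P2

Closest pair: (-1.3, 11.6) and (12.5, 11.8), distance = 13.8014


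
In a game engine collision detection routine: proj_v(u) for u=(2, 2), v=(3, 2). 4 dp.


u.v = 10, |v| = sqrt(13) = 3.6056
Scalar projection = u.v / |v| = 10 / sqrt(13) = 2.7735

2.7735


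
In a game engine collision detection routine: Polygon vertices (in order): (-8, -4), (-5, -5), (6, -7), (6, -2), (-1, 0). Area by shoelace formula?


Shoelace sum: ((-8)*(-5) - (-5)*(-4)) + ((-5)*(-7) - 6*(-5)) + (6*(-2) - 6*(-7)) + (6*0 - (-1)*(-2)) + ((-1)*(-4) - (-8)*0)
= 117
Area = |117|/2 = 58.5

58.5


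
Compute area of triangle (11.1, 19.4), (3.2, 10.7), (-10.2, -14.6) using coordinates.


Area = |x_A(y_B-y_C) + x_B(y_C-y_A) + x_C(y_A-y_B)|/2
= |280.83 + (-108.8) + (-88.74)|/2
= 83.29/2 = 41.645

41.645


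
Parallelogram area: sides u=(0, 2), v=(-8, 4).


|u x v| = |0*4 - 2*(-8)|
= |0 - (-16)| = 16

16


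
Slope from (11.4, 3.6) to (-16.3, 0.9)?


slope = (y2-y1)/(x2-x1) = (0.9-3.6)/((-16.3)-11.4) = (-2.7)/(-27.7) = 0.0975

0.0975


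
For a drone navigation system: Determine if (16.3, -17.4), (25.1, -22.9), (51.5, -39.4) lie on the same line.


Cross product: (25.1-16.3)*((-39.4)-(-17.4)) - ((-22.9)-(-17.4))*(51.5-16.3)
= 0

Yes, collinear


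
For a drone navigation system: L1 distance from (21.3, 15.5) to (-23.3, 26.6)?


|21.3-(-23.3)| + |15.5-26.6| = 44.6 + 11.1 = 55.7

55.7


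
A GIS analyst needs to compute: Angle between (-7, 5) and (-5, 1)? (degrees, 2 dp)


u.v = 40, |u| = sqrt(74) = 8.6023, |v| = sqrt(26) = 5.099
cos(theta) = u.v/(|u||v|) = 40/sqrt(1924) = 0.911922
theta = acos(0.911922) = 24.23 degrees

24.23 degrees


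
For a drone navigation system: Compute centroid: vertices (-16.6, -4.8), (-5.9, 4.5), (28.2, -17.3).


Centroid = ((x_A+x_B+x_C)/3, (y_A+y_B+y_C)/3)
= (((-16.6)+(-5.9)+28.2)/3, ((-4.8)+4.5+(-17.3))/3)
= (1.9, -5.8667)

(1.9, -5.8667)


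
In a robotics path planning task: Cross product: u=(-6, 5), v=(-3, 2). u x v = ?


u x v = u_x*v_y - u_y*v_x = (-6)*2 - 5*(-3)
= (-12) - (-15) = 3

3


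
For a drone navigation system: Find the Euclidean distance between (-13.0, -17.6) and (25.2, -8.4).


dx=38.2, dy=9.2
d^2 = 38.2^2 + 9.2^2 = 1543.88
d = sqrt(1543.88) = 39.2922

39.2922


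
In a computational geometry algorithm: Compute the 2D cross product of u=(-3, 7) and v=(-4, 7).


u x v = u_x*v_y - u_y*v_x = (-3)*7 - 7*(-4)
= (-21) - (-28) = 7

7


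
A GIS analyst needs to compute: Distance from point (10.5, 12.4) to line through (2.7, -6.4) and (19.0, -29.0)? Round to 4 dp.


|cross product| = 482.72
|line direction| = sqrt(776.45) = 27.8649
Distance = 482.72/sqrt(776.45) = 17.3236

17.3236


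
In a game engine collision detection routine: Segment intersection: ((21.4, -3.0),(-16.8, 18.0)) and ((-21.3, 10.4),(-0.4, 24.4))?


Cross products: d1=-877.86, d2=95.84, d3=384.82, d4=-588.88
d1*d2 < 0 and d3*d4 < 0? yes

Yes, they intersect


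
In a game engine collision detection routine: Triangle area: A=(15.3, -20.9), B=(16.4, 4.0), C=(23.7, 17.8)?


Area = |x_A(y_B-y_C) + x_B(y_C-y_A) + x_C(y_A-y_B)|/2
= |(-211.14) + 634.68 + (-590.13)|/2
= 166.59/2 = 83.295

83.295


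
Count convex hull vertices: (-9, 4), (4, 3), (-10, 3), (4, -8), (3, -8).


Convex hull vertices (CCW): (-10, 3), (3, -8), (4, -8), (4, 3), (-9, 4)
Count = 5

5


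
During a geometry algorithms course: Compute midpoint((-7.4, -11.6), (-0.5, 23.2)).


M = (((-7.4)+(-0.5))/2, ((-11.6)+23.2)/2)
= (-3.95, 5.8)

(-3.95, 5.8)


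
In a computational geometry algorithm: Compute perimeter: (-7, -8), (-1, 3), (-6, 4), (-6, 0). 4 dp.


Sides: (-7, -8)->(-1, 3): sqrt(157) = 12.529964, (-1, 3)->(-6, 4): sqrt(26) = 5.09902, (-6, 4)->(-6, 0): sqrt(16) = 4, (-6, 0)->(-7, -8): sqrt(65) = 8.062258
Sum = 29.691242
Perimeter = 29.6912

29.6912


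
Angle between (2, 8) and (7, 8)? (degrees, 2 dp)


u.v = 78, |u| = sqrt(68) = 8.2462, |v| = sqrt(113) = 10.6301
cos(theta) = u.v/(|u||v|) = 78/sqrt(7684) = 0.889817
theta = acos(0.889817) = 27.15 degrees

27.15 degrees


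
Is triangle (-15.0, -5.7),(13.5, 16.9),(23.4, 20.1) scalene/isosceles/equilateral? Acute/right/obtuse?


Side lengths squared: AB^2=1323.01, BC^2=108.25, CA^2=2140.2
Sorted: [108.25, 1323.01, 2140.2]
By sides: Scalene, By angles: Obtuse

Scalene, Obtuse
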